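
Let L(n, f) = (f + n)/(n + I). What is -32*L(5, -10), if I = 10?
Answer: 32/3 ≈ 10.667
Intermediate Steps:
L(n, f) = (f + n)/(10 + n) (L(n, f) = (f + n)/(n + 10) = (f + n)/(10 + n))
-32*L(5, -10) = -32*(-10 + 5)/(10 + 5) = -32*(-5)/15 = -32*(-1/3) = 32/3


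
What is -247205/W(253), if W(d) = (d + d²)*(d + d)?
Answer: -247205/32516572 ≈ -0.0076024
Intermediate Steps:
W(d) = 2*d*(d + d²) (W(d) = (d + d²)*(2*d) = 2*d*(d + d²))
-247205/W(253) = -247205*1/(128018*(1 + 253)) = -247205/(2*64009*254) = -247205/32516572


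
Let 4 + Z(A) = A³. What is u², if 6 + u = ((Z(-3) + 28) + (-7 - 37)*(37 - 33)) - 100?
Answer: 81225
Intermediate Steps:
Z(A) = -4 + A³
u = -285 (u = -6 + ((((-4 + (-3)³) + 28) + (-7 - 37)*(37 - 33)) - 100) = -6 + ((((-4 - 27) + 28) - 44*4) - 100) = -6 + (((-31 + 28) - 176) - 100) = -6 + ((-3 - 176) - 100) = -6 + (-179 - 100) = -6 - 279 = -285)
u² = (-285)² = 81225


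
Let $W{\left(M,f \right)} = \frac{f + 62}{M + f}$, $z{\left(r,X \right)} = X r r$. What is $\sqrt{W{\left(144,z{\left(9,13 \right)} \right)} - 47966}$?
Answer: $\frac{i \sqrt{7636086871}}{399} \approx 219.01 i$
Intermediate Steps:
$z{\left(r,X \right)} = X r^{2}$
$W{\left(M,f \right)} = \frac{62 + f}{M + f}$
$\sqrt{W{\left(144,z{\left(9,13 \right)} \right)} - 47966} = \sqrt{\frac{62 + 13 \cdot 9^{2}}{144 + 13 \cdot 9^{2}} - 47966} = \sqrt{\frac{62 + 13 \cdot 81}{144 + 13 \cdot 81} - 47966} = \sqrt{\frac{62 + 1053}{144 + 1053} - 47966} = \sqrt{\frac{1}{1197} \cdot 1115 - 47966} = \sqrt{\frac{1115}{1197} - 47966} = \sqrt{- \frac{57414187}{1197}} = \frac{i \sqrt{7636086871}}{399}$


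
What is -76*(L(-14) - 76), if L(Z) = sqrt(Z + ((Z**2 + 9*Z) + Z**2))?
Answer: 5776 - 456*sqrt(7) ≈ 4569.5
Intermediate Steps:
L(Z) = sqrt(2*Z**2 + 10*Z) (L(Z) = sqrt(Z + (2*Z**2 + 9*Z)) = sqrt(2*Z**2 + 10*Z))
-76*(L(-14) - 76) = -76*(sqrt(2)*sqrt(-14*(5 - 14)) - 76) = -76*(sqrt(2)*sqrt(-14*(-9)) - 76) = -76*(sqrt(2)*sqrt(126) - 76) = -76*(sqrt(2)*(3*sqrt(14)) - 76) = -76*(6*sqrt(7) - 76) = -76*(-76 + 6*sqrt(7)) = 5776 - 456*sqrt(7)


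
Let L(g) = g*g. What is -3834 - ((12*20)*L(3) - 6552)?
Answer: 558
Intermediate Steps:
L(g) = g²
-3834 - ((12*20)*L(3) - 6552) = -3834 - ((12*20)*3² - 6552) = -3834 - (240*9 - 6552) = -3834 - (2160 - 6552) = -3834 - 1*(-4392) = -3834 + 4392 = 558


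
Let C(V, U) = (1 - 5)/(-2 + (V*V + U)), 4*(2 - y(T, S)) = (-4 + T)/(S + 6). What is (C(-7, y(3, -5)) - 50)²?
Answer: 97337956/38809 ≈ 2508.1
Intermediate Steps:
y(T, S) = 2 - (-4 + T)/(4*(6 + S)) (y(T, S) = 2 - (-4 + T)/(4*(S + 6)) = 2 - (-4 + T)/(4*(6 + S)))
C(V, U) = -4/(-2 + U + V²) (C(V, U) = -4/(-2 + (V² + U)) = -4/(-2 + (U + V²)) = -4/(-2 + U + V²))
(C(-7, y(3, -5)) - 50)² = (-4/(-2 + (52 - 1*3 + 8*(-5))/(4*(6 - 5)) + (-7)²) - 50)² = (-4/(-2 + (¼)*(52 - 3 - 40)/1 + 49) - 50)² = (-4/(-2 + (¼)*1*9 + 49) - 50)² = (-4/(-2 + 9/4 + 49) - 50)² = (-4/197/4 - 50)² = (-4*4/197 - 50)² = (-16/197 - 50)² = (-9866/197)² = 97337956/38809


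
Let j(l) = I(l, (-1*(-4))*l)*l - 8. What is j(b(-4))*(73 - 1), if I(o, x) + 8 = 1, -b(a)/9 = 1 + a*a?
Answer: 76536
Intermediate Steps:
b(a) = -9 - 9*a² (b(a) = -9*(1 + a*a) = -9*(1 + a²) = -9 - 9*a²)
I(o, x) = -7 (I(o, x) = -8 + 1 = -7)
j(l) = -8 - 7*l (j(l) = -7*l - 8 = -8 - 7*l)
j(b(-4))*(73 - 1) = (-8 - 7*(-9 - 9*(-4)²))*(73 - 1) = (-8 - 7*(-9 - 9*16))*72 = (-8 - 7*(-9 - 144))*72 = (-8 - 7*(-153))*72 = (-8 + 1071)*72 = 1063*72 = 76536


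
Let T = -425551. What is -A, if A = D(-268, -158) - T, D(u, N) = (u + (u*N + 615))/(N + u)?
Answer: -181242035/426 ≈ -4.2545e+5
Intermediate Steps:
D(u, N) = (615 + u + N*u)/(N + u) (D(u, N) = (u + (N*u + 615))/(N + u) = (u + (615 + N*u))/(N + u) = (615 + u + N*u)/(N + u))
A = 181242035/426 (A = (615 - 268 - 158*(-268))/(-158 - 268) - 1*(-425551) = (615 - 268 + 42344)/(-426) + 425551 = -1/426*42691 + 425551 = -42691/426 + 425551 = 181242035/426 ≈ 4.2545e+5)
-A = -1*181242035/426 = -181242035/426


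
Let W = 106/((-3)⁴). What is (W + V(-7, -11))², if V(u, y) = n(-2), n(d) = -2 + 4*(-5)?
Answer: 2808976/6561 ≈ 428.13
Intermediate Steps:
n(d) = -22 (n(d) = -2 - 20 = -22)
V(u, y) = -22
W = 106/81 ≈ 1.3086
(W + V(-7, -11))² = (106/81 - 22)² = (-1676/81)² = 2808976/6561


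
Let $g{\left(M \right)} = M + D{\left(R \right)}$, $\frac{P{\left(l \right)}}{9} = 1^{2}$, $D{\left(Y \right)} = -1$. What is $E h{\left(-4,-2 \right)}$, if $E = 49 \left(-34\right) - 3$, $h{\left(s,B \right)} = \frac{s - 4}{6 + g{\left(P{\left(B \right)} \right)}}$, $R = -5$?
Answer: $\frac{6676}{7} \approx 953.71$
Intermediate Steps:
$P{\left(l \right)} = 9$ ($P{\left(l \right)} = 9 \cdot 1^{2} = 9 \cdot 1 = 9$)
$g{\left(M \right)} = -1 + M$ ($g{\left(M \right)} = M - 1 = -1 + M$)
$h{\left(s,B \right)} = - \frac{2}{7} + \frac{s}{14}$ ($h{\left(s,B \right)} = \frac{s - 4}{6 + \left(-1 + 9\right)} = \frac{-4 + s}{6 + 8} = \frac{-4 + s}{14} = \left(-4 + s\right) \frac{1}{14} = - \frac{2}{7} + \frac{s}{14}$)
$E = -1669$ ($E = -1666 - 3 = -1669$)
$E h{\left(-4,-2 \right)} = - 1669 \left(- \frac{2}{7} + \frac{1}{14} \left(-4\right)\right) = - 1669 \left(- \frac{2}{7} - \frac{2}{7}\right) = \left(-1669\right) \left(- \frac{4}{7}\right) = \frac{6676}{7}$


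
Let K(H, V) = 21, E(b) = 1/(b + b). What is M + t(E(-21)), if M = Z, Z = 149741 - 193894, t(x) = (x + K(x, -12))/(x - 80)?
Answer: -148399114/3361 ≈ -44153.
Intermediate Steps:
E(b) = 1/(2*b)
t(x) = (21 + x)/(-80 + x) (t(x) = (x + 21)/(x - 80) = (21 + x)/(-80 + x))
Z = -44153
M = -44153
M + t(E(-21)) = -44153 + (21 + (½)/(-21))/(-80 + (½)/(-21)) = -44153 + (21 + (½)*(-1/21))/(-80 + (½)*(-1/21)) = -44153 + (21 - 1/42)/(-80 - 1/42) = -44153 + (881/42)/(-3361/42) = -44153 - 42/3361*881/42 = -44153 - 881/3361 = -148399114/3361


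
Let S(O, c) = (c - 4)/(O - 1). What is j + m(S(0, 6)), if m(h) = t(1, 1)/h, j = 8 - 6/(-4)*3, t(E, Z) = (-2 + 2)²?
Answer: 25/2 ≈ 12.500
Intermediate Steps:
t(E, Z) = 0 (t(E, Z) = 0² = 0)
S(O, c) = (-4 + c)/(-1 + O)
j = 25/2 (j = 8 - 6*(-¼)*3 = 8 + (3/2)*3 = 8 + 9/2 = 25/2 ≈ 12.500)
m(h) = 0 (m(h) = 0/h = 0)
j + m(S(0, 6)) = 25/2 + 0 = 25/2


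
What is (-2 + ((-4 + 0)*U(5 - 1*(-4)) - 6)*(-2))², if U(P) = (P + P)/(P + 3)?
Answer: 484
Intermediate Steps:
U(P) = 2*P/(3 + P) (U(P) = (2*P)/(3 + P) = 2*P/(3 + P))
(-2 + ((-4 + 0)*U(5 - 1*(-4)) - 6)*(-2))² = (-2 + ((-4 + 0)*(2*(5 - 1*(-4))/(3 + (5 - 1*(-4)))) - 6)*(-2))² = (-2 + (-8*(5 + 4)/(3 + (5 + 4)) - 6)*(-2))² = (-2 + (-8*9/(3 + 9) - 6)*(-2))² = (-2 + (-8*9/12 - 6)*(-2))² = (-2 + (-4*3/2 - 6)*(-2))² = (-2 + (-6 - 6)*(-2))² = (-2 - 12*(-2))² = (-2 + 24)² = 22² = 484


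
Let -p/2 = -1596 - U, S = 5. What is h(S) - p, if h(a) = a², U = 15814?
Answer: -34795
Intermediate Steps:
p = 34820 (p = -2*(-1596 - 1*15814) = -2*(-1596 - 15814) = -2*(-17410) = 34820)
h(S) - p = 5² - 1*34820 = 25 - 34820 = -34795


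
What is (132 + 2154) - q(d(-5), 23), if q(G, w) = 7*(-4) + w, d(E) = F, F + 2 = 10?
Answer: 2291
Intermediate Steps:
F = 8 (F = -2 + 10 = 8)
d(E) = 8
q(G, w) = -28 + w
(132 + 2154) - q(d(-5), 23) = (132 + 2154) - (-28 + 23) = 2286 - 1*(-5) = 2286 + 5 = 2291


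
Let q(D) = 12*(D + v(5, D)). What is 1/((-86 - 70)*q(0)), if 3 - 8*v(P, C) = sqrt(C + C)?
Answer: -1/702 ≈ -0.0014245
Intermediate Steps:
v(P, C) = 3/8 - sqrt(2)*sqrt(C)/8 (v(P, C) = 3/8 - sqrt(C + C)/8 = 3/8 - sqrt(2)*sqrt(C)/8)
q(D) = 9/2 + 12*D - 3*sqrt(2)*sqrt(D)/2 (q(D) = 12*(D + (3/8 - sqrt(2)*sqrt(D)/8)) = 12*(3/8 + D - sqrt(2)*sqrt(D)/8) = 9/2 + 12*D - 3*sqrt(2)*sqrt(D)/2)
1/((-86 - 70)*q(0)) = 1/((-86 - 70)*(9/2 + 12*0 - 3*sqrt(2)*sqrt(0)/2)) = 1/(-156*(9/2 + 0 - 3/2*sqrt(2)*0)) = 1/(-156*(9/2 + 0 + 0)) = 1/(-156*9/2) = 1/(-702) = -1/702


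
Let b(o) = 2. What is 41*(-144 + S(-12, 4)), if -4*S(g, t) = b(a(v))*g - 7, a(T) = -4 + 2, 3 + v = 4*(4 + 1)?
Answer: -22345/4 ≈ -5586.3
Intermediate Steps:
v = 17 (v = -3 + 4*(4 + 1) = -3 + 4*5 = -3 + 20 = 17)
a(T) = -2
S(g, t) = 7/4 - g/2 (S(g, t) = -(2*g - 7)/4 = -(-7 + 2*g)/4 = 7/4 - g/2)
41*(-144 + S(-12, 4)) = 41*(-144 + (7/4 - ½*(-12))) = 41*(-144 + (7/4 + 6)) = 41*(-144 + 31/4) = 41*(-545/4) = -22345/4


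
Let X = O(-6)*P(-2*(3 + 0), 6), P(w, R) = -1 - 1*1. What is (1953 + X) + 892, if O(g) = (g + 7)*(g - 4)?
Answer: 2865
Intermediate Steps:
P(w, R) = -2 (P(w, R) = -1 - 1 = -2)
O(g) = (-4 + g)*(7 + g) (O(g) = (7 + g)*(-4 + g) = (-4 + g)*(7 + g))
X = 20 (X = (-28 + (-6)² + 3*(-6))*(-2) = (-28 + 36 - 18)*(-2) = -10*(-2) = 20)
(1953 + X) + 892 = (1953 + 20) + 892 = 1973 + 892 = 2865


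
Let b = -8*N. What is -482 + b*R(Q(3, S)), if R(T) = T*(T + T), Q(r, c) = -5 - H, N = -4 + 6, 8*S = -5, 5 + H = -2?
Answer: -610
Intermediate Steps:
H = -7 (H = -5 - 2 = -7)
S = -5/8 (S = (1/8)*(-5) = -5/8 ≈ -0.62500)
N = 2
Q(r, c) = 2 (Q(r, c) = -5 - 1*(-7) = -5 + 7 = 2)
b = -16 (b = -8*2 = -16)
R(T) = 2*T**2 (R(T) = T*(2*T) = 2*T**2)
-482 + b*R(Q(3, S)) = -482 - 32*2**2 = -482 - 32*4 = -482 - 16*8 = -482 - 128 = -610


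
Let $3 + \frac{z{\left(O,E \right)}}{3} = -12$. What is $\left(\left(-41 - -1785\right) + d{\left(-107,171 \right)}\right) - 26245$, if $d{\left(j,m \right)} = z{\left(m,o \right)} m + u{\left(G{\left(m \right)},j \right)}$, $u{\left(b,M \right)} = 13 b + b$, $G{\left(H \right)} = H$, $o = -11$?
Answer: $-29802$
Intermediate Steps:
$z{\left(O,E \right)} = -45$ ($z{\left(O,E \right)} = -9 + 3 \left(-12\right) = -9 - 36 = -45$)
$u{\left(b,M \right)} = 14 b$
$d{\left(j,m \right)} = - 31 m$ ($d{\left(j,m \right)} = - 45 m + 14 m = - 31 m$)
$\left(\left(-41 - -1785\right) + d{\left(-107,171 \right)}\right) - 26245 = \left(\left(-41 - -1785\right) - 5301\right) - 26245 = \left(\left(-41 + 1785\right) - 5301\right) - 26245 = \left(1744 - 5301\right) - 26245 = -3557 - 26245 = -29802$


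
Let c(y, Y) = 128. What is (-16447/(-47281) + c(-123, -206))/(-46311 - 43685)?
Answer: -6068415/4255100876 ≈ -0.0014262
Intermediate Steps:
(-16447/(-47281) + c(-123, -206))/(-46311 - 43685) = (-16447/(-47281) + 128)/(-46311 - 43685) = (-16447*(-1/47281) + 128)/(-89996) = (16447/47281 + 128)*(-1/89996) = (6068415/47281)*(-1/89996) = -6068415/4255100876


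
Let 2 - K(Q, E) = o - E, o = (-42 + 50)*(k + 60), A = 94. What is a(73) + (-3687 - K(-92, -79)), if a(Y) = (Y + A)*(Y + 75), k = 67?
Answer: 22122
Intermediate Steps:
a(Y) = (75 + Y)*(94 + Y) (a(Y) = (Y + 94)*(Y + 75) = (94 + Y)*(75 + Y) = (75 + Y)*(94 + Y))
o = 1016 (o = (-42 + 50)*(67 + 60) = 8*127 = 1016)
K(Q, E) = -1014 + E (K(Q, E) = 2 - (1016 - E) = 2 + (-1016 + E) = -1014 + E)
a(73) + (-3687 - K(-92, -79)) = (7050 + 73**2 + 169*73) + (-3687 - (-1014 - 79)) = (7050 + 5329 + 12337) + (-3687 - 1*(-1093)) = 24716 + (-3687 + 1093) = 24716 - 2594 = 22122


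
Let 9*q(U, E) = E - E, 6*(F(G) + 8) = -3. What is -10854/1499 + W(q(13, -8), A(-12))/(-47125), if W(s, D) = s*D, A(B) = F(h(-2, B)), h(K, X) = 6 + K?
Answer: -10854/1499 ≈ -7.2408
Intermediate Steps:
F(G) = -17/2 (F(G) = -8 + (⅙)*(-3) = -8 - ½ = -17/2)
A(B) = -17/2
q(U, E) = 0 (q(U, E) = (E - E)/9 = (⅑)*0 = 0)
W(s, D) = D*s
-10854/1499 + W(q(13, -8), A(-12))/(-47125) = -10854/1499 - 17/2*0/(-47125) = -10854*1/1499 + 0*(-1/47125) = -10854/1499 + 0 = -10854/1499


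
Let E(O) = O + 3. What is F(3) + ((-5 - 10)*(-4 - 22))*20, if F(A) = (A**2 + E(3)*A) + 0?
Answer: 7827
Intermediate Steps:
E(O) = 3 + O
F(A) = A**2 + 6*A (F(A) = (A**2 + (3 + 3)*A) + 0 = (A**2 + 6*A) + 0 = A**2 + 6*A)
F(3) + ((-5 - 10)*(-4 - 22))*20 = 3*(6 + 3) + ((-5 - 10)*(-4 - 22))*20 = 3*9 - 15*(-26)*20 = 27 + 390*20 = 27 + 7800 = 7827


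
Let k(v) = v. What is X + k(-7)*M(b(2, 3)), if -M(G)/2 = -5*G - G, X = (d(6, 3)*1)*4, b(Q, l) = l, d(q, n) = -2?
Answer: -260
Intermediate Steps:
X = -8 (X = -2*1*4 = -2*4 = -8)
M(G) = 12*G (M(G) = -2*(-5*G - G) = -(-12)*G = 12*G)
X + k(-7)*M(b(2, 3)) = -8 - 84*3 = -8 - 7*36 = -8 - 252 = -260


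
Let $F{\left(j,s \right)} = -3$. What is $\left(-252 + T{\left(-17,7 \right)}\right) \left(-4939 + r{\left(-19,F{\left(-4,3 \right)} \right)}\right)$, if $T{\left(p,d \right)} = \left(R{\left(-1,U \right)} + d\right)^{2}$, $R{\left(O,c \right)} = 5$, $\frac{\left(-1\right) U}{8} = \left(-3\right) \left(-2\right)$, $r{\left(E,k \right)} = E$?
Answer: $535464$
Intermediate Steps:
$U = -48$ ($U = - 8 \left(\left(-3\right) \left(-2\right)\right) = \left(-8\right) 6 = -48$)
$T{\left(p,d \right)} = \left(5 + d\right)^{2}$
$\left(-252 + T{\left(-17,7 \right)}\right) \left(-4939 + r{\left(-19,F{\left(-4,3 \right)} \right)}\right) = \left(-252 + \left(5 + 7\right)^{2}\right) \left(-4939 - 19\right) = \left(-252 + 12^{2}\right) \left(-4958\right) = \left(-252 + 144\right) \left(-4958\right) = \left(-108\right) \left(-4958\right) = 535464$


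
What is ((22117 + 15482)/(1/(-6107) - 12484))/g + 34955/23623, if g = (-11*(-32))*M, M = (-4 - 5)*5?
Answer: 14072806514862913/9509346187688160 ≈ 1.4799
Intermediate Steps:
M = -45 (M = -9*5 = -45)
g = -15840 (g = -11*(-32)*(-45) = 352*(-45) = -15840)
((22117 + 15482)/(1/(-6107) - 12484))/g + 34955/23623 = ((22117 + 15482)/(1/(-6107) - 12484))/(-15840) + 34955/23623 = (37599/(-1/6107 - 12484))*(-1/15840) + 34955*(1/23623) = (37599/(-76239789/6107))*(-1/15840) + 34955/23623 = (37599*(-6107/76239789))*(-1/15840) + 34955/23623 = -76539031/25413263*(-1/15840) + 34955/23623 = 76539031/402546085920 + 34955/23623 = 14072806514862913/9509346187688160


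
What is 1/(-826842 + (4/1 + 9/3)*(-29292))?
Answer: -1/1031886 ≈ -9.6910e-7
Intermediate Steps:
1/(-826842 + (4/1 + 9/3)*(-29292)) = 1/(-826842 + (4*1 + 9*(1/3))*(-29292)) = 1/(-826842 + (4 + 3)*(-29292)) = 1/(-826842 + 7*(-29292)) = 1/(-826842 - 205044) = 1/(-1031886) = -1/1031886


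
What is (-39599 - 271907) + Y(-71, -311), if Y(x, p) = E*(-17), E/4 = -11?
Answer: -310758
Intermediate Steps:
E = -44 (E = 4*(-11) = -44)
Y(x, p) = 748 (Y(x, p) = -44*(-17) = 748)
(-39599 - 271907) + Y(-71, -311) = (-39599 - 271907) + 748 = -311506 + 748 = -310758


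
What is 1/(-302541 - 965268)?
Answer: -1/1267809 ≈ -7.8876e-7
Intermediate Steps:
1/(-302541 - 965268) = 1/(-1267809) = -1/1267809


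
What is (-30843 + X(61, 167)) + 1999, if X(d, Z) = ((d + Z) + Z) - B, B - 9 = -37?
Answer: -28421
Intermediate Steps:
B = -28 (B = 9 - 37 = -28)
X(d, Z) = 28 + d + 2*Z (X(d, Z) = ((d + Z) + Z) - 1*(-28) = ((Z + d) + Z) + 28 = (d + 2*Z) + 28 = 28 + d + 2*Z)
(-30843 + X(61, 167)) + 1999 = (-30843 + (28 + 61 + 2*167)) + 1999 = (-30843 + (28 + 61 + 334)) + 1999 = (-30843 + 423) + 1999 = -30420 + 1999 = -28421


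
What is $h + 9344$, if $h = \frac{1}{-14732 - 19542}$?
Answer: $\frac{320256255}{34274} \approx 9344.0$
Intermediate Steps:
$h = - \frac{1}{34274}$ ($h = \frac{1}{-34274} = - \frac{1}{34274} \approx -2.9177 \cdot 10^{-5}$)
$h + 9344 = - \frac{1}{34274} + 9344 = \frac{320256255}{34274}$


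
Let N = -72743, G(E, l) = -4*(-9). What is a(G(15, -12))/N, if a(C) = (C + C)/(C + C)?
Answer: -1/72743 ≈ -1.3747e-5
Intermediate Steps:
G(E, l) = 36
a(C) = 1 (a(C) = (2*C)/((2*C)) = (2*C)*(1/(2*C)) = 1)
a(G(15, -12))/N = 1/(-72743) = 1*(-1/72743) = -1/72743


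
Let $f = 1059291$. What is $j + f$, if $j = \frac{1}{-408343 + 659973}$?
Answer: $\frac{266549394331}{251630} \approx 1.0593 \cdot 10^{6}$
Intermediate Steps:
$j = \frac{1}{251630} \approx 3.9741 \cdot 10^{-6}$
$j + f = \frac{1}{251630} + 1059291 = \frac{266549394331}{251630}$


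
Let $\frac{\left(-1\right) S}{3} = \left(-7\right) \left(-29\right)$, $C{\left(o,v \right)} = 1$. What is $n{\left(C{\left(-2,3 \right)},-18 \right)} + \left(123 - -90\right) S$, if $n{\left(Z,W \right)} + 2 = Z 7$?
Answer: $-129712$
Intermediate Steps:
$n{\left(Z,W \right)} = -2 + 7 Z$ ($n{\left(Z,W \right)} = -2 + Z 7 = -2 + 7 Z$)
$S = -609$ ($S = - 3 \left(\left(-7\right) \left(-29\right)\right) = \left(-3\right) 203 = -609$)
$n{\left(C{\left(-2,3 \right)},-18 \right)} + \left(123 - -90\right) S = \left(-2 + 7 \cdot 1\right) + \left(123 - -90\right) \left(-609\right) = \left(-2 + 7\right) + \left(123 + 90\right) \left(-609\right) = 5 + 213 \left(-609\right) = 5 - 129717 = -129712$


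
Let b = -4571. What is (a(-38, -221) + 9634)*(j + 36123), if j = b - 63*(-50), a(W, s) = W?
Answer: 333000392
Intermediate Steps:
j = -1421 (j = -4571 - 63*(-50) = -4571 - 1*(-3150) = -4571 + 3150 = -1421)
(a(-38, -221) + 9634)*(j + 36123) = (-38 + 9634)*(-1421 + 36123) = 9596*34702 = 333000392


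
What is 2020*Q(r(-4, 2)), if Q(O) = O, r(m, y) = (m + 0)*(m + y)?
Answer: 16160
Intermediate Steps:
r(m, y) = m*(m + y)
2020*Q(r(-4, 2)) = 2020*(-4*(-4 + 2)) = 2020*(-4*(-2)) = 2020*8 = 16160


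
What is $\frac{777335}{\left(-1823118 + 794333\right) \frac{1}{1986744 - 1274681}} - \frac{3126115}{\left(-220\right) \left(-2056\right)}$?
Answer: $- \frac{10014701368366155}{18613601248} \approx -5.3803 \cdot 10^{5}$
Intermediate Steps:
$\frac{777335}{\left(-1823118 + 794333\right) \frac{1}{1986744 - 1274681}} - \frac{3126115}{\left(-220\right) \left(-2056\right)} = \frac{777335}{\left(-1028785\right) \frac{1}{712063}} - \frac{3126115}{452320} = \frac{777335}{\left(-1028785\right) \frac{1}{712063}} - \frac{625223}{90464} = \frac{777335}{- \frac{1028785}{712063}} - \frac{625223}{90464} = 777335 \left(- \frac{712063}{1028785}\right) - \frac{625223}{90464} = - \frac{110702298421}{205757} - \frac{625223}{90464} = - \frac{10014701368366155}{18613601248}$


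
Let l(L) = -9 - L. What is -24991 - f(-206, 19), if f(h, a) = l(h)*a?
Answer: -28734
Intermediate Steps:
f(h, a) = a*(-9 - h) (f(h, a) = (-9 - h)*a = a*(-9 - h))
-24991 - f(-206, 19) = -24991 - (-1)*19*(9 - 206) = -24991 - (-1)*19*(-197) = -24991 - 1*3743 = -24991 - 3743 = -28734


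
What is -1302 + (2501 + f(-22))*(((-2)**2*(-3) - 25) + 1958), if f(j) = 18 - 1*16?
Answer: 4806961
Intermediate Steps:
f(j) = 2 (f(j) = 18 - 16 = 2)
-1302 + (2501 + f(-22))*(((-2)**2*(-3) - 25) + 1958) = -1302 + (2501 + 2)*(((-2)**2*(-3) - 25) + 1958) = -1302 + 2503*((4*(-3) - 25) + 1958) = -1302 + 2503*((-12 - 25) + 1958) = -1302 + 2503*(-37 + 1958) = -1302 + 2503*1921 = -1302 + 4808263 = 4806961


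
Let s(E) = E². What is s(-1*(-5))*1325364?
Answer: 33134100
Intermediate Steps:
s(-1*(-5))*1325364 = (-1*(-5))²*1325364 = 5²*1325364 = 25*1325364 = 33134100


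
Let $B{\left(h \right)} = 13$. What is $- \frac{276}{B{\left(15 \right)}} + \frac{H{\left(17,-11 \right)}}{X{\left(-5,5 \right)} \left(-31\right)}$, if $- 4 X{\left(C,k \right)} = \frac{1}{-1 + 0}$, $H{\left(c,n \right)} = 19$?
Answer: $- \frac{9544}{403} \approx -23.682$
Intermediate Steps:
$X{\left(C,k \right)} = \frac{1}{4}$ ($X{\left(C,k \right)} = - \frac{1}{4 \left(-1 + 0\right)} = - \frac{1}{4 \left(-1\right)} = \left(- \frac{1}{4}\right) \left(-1\right) = \frac{1}{4}$)
$- \frac{276}{B{\left(15 \right)}} + \frac{H{\left(17,-11 \right)}}{X{\left(-5,5 \right)} \left(-31\right)} = - \frac{276}{13} + \frac{19}{\frac{1}{4} \left(-31\right)} = \left(-276\right) \frac{1}{13} + \frac{19}{- \frac{31}{4}} = - \frac{276}{13} + 19 \left(- \frac{4}{31}\right) = - \frac{276}{13} - \frac{76}{31} = - \frac{9544}{403}$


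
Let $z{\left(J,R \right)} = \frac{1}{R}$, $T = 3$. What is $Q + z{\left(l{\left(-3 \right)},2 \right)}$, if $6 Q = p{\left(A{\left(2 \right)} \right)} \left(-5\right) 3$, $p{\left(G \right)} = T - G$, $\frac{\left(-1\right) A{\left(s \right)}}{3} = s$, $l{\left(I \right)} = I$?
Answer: $-22$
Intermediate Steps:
$A{\left(s \right)} = - 3 s$
$p{\left(G \right)} = 3 - G$
$Q = - \frac{45}{2}$ ($Q = \frac{\left(3 - \left(-3\right) 2\right) \left(-5\right) 3}{6} = \frac{\left(3 - -6\right) \left(-5\right) 3}{6} = \frac{\left(3 + 6\right) \left(-5\right) 3}{6} = \frac{9 \left(-5\right) 3}{6} = \frac{\left(-45\right) 3}{6} = \frac{1}{6} \left(-135\right) = - \frac{45}{2} \approx -22.5$)
$Q + z{\left(l{\left(-3 \right)},2 \right)} = - \frac{45}{2} + \frac{1}{2} = -22$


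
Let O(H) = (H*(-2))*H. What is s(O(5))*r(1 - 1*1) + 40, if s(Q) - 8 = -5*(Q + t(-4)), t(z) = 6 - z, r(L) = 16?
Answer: 3368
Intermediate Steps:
O(H) = -2*H² (O(H) = (-2*H)*H = -2*H²)
s(Q) = -42 - 5*Q (s(Q) = 8 - 5*(Q + (6 - 1*(-4))) = 8 - 5*(Q + (6 + 4)) = 8 - 5*(Q + 10) = 8 - 5*(10 + Q) = 8 + (-50 - 5*Q) = -42 - 5*Q)
s(O(5))*r(1 - 1*1) + 40 = (-42 - (-10)*5²)*16 + 40 = (-42 - (-10)*25)*16 + 40 = (-42 - 5*(-50))*16 + 40 = (-42 + 250)*16 + 40 = 208*16 + 40 = 3328 + 40 = 3368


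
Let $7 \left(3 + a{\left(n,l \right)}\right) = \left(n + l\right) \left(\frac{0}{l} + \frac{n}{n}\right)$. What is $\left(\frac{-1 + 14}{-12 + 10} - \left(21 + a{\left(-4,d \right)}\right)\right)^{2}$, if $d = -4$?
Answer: $\frac{106929}{196} \approx 545.56$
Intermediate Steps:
$a{\left(n,l \right)} = -3 + \frac{l}{7} + \frac{n}{7}$ ($a{\left(n,l \right)} = -3 + \frac{\left(n + l\right) \left(\frac{0}{l} + \frac{n}{n}\right)}{7} = -3 + \frac{\left(l + n\right) \left(0 + 1\right)}{7} = -3 + \frac{\left(l + n\right) 1}{7} = -3 + \frac{l + n}{7} = -3 + \left(\frac{l}{7} + \frac{n}{7}\right) = -3 + \frac{l}{7} + \frac{n}{7}$)
$\left(\frac{-1 + 14}{-12 + 10} - \left(21 + a{\left(-4,d \right)}\right)\right)^{2} = \left(\frac{-1 + 14}{-12 + 10} - \left(18 - \frac{8}{7}\right)\right)^{2} = \left(\frac{13}{-2} - \frac{118}{7}\right)^{2} = \left(13 \left(- \frac{1}{2}\right) - \frac{118}{7}\right)^{2} = \left(- \frac{13}{2} + \left(-21 + \frac{29}{7}\right)\right)^{2} = \left(- \frac{13}{2} - \frac{118}{7}\right)^{2} = \left(- \frac{327}{14}\right)^{2} = \frac{106929}{196}$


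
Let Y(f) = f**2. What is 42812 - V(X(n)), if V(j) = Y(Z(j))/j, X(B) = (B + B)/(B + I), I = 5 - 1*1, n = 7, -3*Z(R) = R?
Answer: 4238374/99 ≈ 42812.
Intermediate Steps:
Z(R) = -R/3
I = 4 (I = 5 - 1 = 4)
X(B) = 2*B/(4 + B) (X(B) = (B + B)/(B + 4) = (2*B)/(4 + B) = 2*B/(4 + B))
V(j) = j/9 (V(j) = (-j/3)**2/j = (j**2/9)/j = j/9)
42812 - V(X(n)) = 42812 - 2*7/(4 + 7)/9 = 42812 - 2*7/11/9 = 42812 - 2*7*(1/11)/9 = 42812 - 14/(9*11) = 42812 - 1*14/99 = 42812 - 14/99 = 4238374/99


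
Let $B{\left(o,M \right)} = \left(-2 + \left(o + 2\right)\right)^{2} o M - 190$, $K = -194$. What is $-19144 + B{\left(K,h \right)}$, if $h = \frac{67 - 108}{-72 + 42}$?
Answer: $- \frac{149968382}{15} \approx -9.9979 \cdot 10^{6}$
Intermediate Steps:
$h = \frac{41}{30}$ ($h = - \frac{41}{-30} = \left(-41\right) \left(- \frac{1}{30}\right) = \frac{41}{30} \approx 1.3667$)
$B{\left(o,M \right)} = -190 + M o^{3}$ ($B{\left(o,M \right)} = \left(-2 + \left(2 + o\right)\right)^{2} o M - 190 = o^{2} o M - 190 = o^{3} M - 190 = M o^{3} - 190 = -190 + M o^{3}$)
$-19144 + B{\left(K,h \right)} = -19144 + \left(-190 + \frac{41 \left(-194\right)^{3}}{30}\right) = -19144 + \left(-190 + \frac{41}{30} \left(-7301384\right)\right) = -19144 - \frac{149681222}{15} = - \frac{149968382}{15}$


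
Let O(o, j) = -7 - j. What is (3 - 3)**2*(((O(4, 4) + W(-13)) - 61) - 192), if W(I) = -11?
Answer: 0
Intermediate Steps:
(3 - 3)**2*(((O(4, 4) + W(-13)) - 61) - 192) = (3 - 3)**2*((((-7 - 1*4) - 11) - 61) - 192) = 0**2*((((-7 - 4) - 11) - 61) - 192) = 0*(((-11 - 11) - 61) - 192) = 0*((-22 - 61) - 192) = 0*(-83 - 192) = 0*(-275) = 0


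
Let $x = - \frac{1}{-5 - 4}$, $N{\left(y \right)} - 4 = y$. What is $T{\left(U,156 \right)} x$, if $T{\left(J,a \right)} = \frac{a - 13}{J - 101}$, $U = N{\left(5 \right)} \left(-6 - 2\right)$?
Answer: $- \frac{143}{1557} \approx -0.091843$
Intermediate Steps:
$N{\left(y \right)} = 4 + y$
$U = -72$ ($U = \left(4 + 5\right) \left(-6 - 2\right) = 9 \left(-8\right) = -72$)
$T{\left(J,a \right)} = \frac{-13 + a}{-101 + J}$
$x = \frac{1}{9}$ ($x = - \frac{1}{-9} = \left(-1\right) \left(- \frac{1}{9}\right) = \frac{1}{9} \approx 0.11111$)
$T{\left(U,156 \right)} x = \frac{-13 + 156}{-101 - 72} \cdot \frac{1}{9} = \frac{1}{-173} \cdot 143 \cdot \frac{1}{9} = \left(- \frac{1}{173}\right) 143 \cdot \frac{1}{9} = \left(- \frac{143}{173}\right) \frac{1}{9} = - \frac{143}{1557}$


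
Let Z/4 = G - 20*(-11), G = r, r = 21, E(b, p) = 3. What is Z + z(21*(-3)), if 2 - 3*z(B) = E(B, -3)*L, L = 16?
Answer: 2846/3 ≈ 948.67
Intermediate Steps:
G = 21
z(B) = -46/3 (z(B) = ⅔ - 16 = -46/3)
Z = 964 (Z = 4*(21 - 20*(-11)) = 4*(21 + 220) = 4*241 = 964)
Z + z(21*(-3)) = 964 - 46/3 = 2846/3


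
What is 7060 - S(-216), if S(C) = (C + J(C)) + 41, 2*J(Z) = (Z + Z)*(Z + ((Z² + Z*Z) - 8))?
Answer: 20114243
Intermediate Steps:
J(Z) = Z*(-8 + Z + 2*Z²) (J(Z) = ((Z + Z)*(Z + ((Z² + Z*Z) - 8)))/2 = ((2*Z)*(Z + ((Z² + Z²) - 8)))/2 = ((2*Z)*(Z + (2*Z² - 8)))/2 = ((2*Z)*(Z + (-8 + 2*Z²)))/2 = ((2*Z)*(-8 + Z + 2*Z²))/2 = (2*Z*(-8 + Z + 2*Z²))/2 = Z*(-8 + Z + 2*Z²))
S(C) = 41 + C + C*(-8 + C + 2*C²) (S(C) = (C + C*(-8 + C + 2*C²)) + 41 = 41 + C + C*(-8 + C + 2*C²))
7060 - S(-216) = 7060 - (41 - 216 - 216*(-8 - 216 + 2*(-216)²)) = 7060 - (41 - 216 - 216*(-8 - 216 + 2*46656)) = 7060 - (41 - 216 - 216*(-8 - 216 + 93312)) = 7060 - (41 - 216 - 216*93088) = 7060 - (41 - 216 - 20107008) = 7060 - 1*(-20107183) = 7060 + 20107183 = 20114243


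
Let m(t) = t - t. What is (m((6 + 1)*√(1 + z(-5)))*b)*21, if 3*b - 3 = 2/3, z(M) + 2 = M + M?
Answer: 0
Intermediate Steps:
z(M) = -2 + 2*M (z(M) = -2 + (M + M) = -2 + 2*M)
b = 11/9 (b = 1 + (2/3)/3 = 1 + ((⅓)*2)/3 = 1 + (⅓)*(⅔) = 1 + 2/9 = 11/9 ≈ 1.2222)
m(t) = 0
(m((6 + 1)*√(1 + z(-5)))*b)*21 = (0*(11/9))*21 = 0*21 = 0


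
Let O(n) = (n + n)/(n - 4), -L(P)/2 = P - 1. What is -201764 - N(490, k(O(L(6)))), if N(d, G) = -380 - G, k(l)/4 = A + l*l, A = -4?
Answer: -9868200/49 ≈ -2.0139e+5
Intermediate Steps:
L(P) = 2 - 2*P (L(P) = -2*(P - 1) = -2*(-1 + P) = 2 - 2*P)
O(n) = 2*n/(-4 + n) (O(n) = (2*n)/(-4 + n) = 2*n/(-4 + n))
k(l) = -16 + 4*l² (k(l) = 4*(-4 + l*l) = 4*(-4 + l²) = -16 + 4*l²)
-201764 - N(490, k(O(L(6)))) = -201764 - (-380 - (-16 + 4*(2*(2 - 2*6)/(-4 + (2 - 2*6)))²)) = -201764 - (-380 - (-16 + 4*(2*(2 - 12)/(-4 + (2 - 12)))²)) = -201764 - (-380 - (-16 + 4*(2*(-10)/(-4 - 10))²)) = -201764 - (-380 - (-16 + 4*(2*(-10)/(-14))²)) = -201764 - (-380 - (-16 + 4*(2*(-10)*(-1/14))²)) = -201764 - (-380 - (-16 + 4*(10/7)²)) = -201764 - (-380 - (-16 + 4*(100/49))) = -201764 - (-380 - (-16 + 400/49)) = -201764 - (-380 - 1*(-384/49)) = -201764 - (-380 + 384/49) = -201764 - 1*(-18236/49) = -201764 + 18236/49 = -9868200/49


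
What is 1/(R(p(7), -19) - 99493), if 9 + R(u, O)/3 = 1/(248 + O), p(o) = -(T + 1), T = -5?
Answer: -229/22790077 ≈ -1.0048e-5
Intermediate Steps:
p(o) = 4 (p(o) = -(-5 + 1) = -1*(-4) = 4)
R(u, O) = -27 + 3/(248 + O)
1/(R(p(7), -19) - 99493) = 1/(3*(-2231 - 9*(-19))/(248 - 19) - 99493) = 1/(3*(-2231 + 171)/229 - 99493) = 1/(3*(1/229)*(-2060) - 99493) = 1/(-6180/229 - 99493) = 1/(-22790077/229) = -229/22790077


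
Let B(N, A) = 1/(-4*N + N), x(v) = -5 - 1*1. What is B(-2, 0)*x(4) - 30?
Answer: -31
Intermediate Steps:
x(v) = -6 (x(v) = -5 - 1 = -6)
B(N, A) = -1/(3*N) (B(N, A) = 1/(-3*N) = -1/(3*N))
B(-2, 0)*x(4) - 30 = -⅓/(-2)*(-6) - 30 = -⅓*(-½)*(-6) - 30 = (⅙)*(-6) - 30 = -1 - 30 = -31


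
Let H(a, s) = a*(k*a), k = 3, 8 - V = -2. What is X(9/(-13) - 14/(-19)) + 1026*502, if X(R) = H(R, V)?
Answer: 31422807831/61009 ≈ 5.1505e+5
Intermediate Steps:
V = 10 (V = 8 - 1*(-2) = 8 + 2 = 10)
H(a, s) = 3*a² (H(a, s) = a*(3*a) = 3*a²)
X(R) = 3*R²
X(9/(-13) - 14/(-19)) + 1026*502 = 3*(9/(-13) - 14/(-19))² + 1026*502 = 3*(9*(-1/13) - 14*(-1/19))² + 515052 = 3*(-9/13 + 14/19)² + 515052 = 3*(11/247)² + 515052 = 3*(121/61009) + 515052 = 363/61009 + 515052 = 31422807831/61009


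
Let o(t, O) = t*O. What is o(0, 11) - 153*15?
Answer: -2295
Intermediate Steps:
o(t, O) = O*t
o(0, 11) - 153*15 = 11*0 - 153*15 = 0 - 2295 = -2295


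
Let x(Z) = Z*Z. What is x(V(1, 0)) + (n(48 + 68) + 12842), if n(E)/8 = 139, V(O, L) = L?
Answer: 13954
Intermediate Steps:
n(E) = 1112 (n(E) = 8*139 = 1112)
x(Z) = Z²
x(V(1, 0)) + (n(48 + 68) + 12842) = 0² + (1112 + 12842) = 0 + 13954 = 13954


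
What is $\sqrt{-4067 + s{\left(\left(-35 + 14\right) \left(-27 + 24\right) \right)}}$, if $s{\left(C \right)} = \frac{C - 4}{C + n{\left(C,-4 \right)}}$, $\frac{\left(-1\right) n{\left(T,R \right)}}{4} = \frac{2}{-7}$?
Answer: $\frac{i \sqrt{819725830}}{449} \approx 63.766 i$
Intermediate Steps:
$n{\left(T,R \right)} = \frac{8}{7}$ ($n{\left(T,R \right)} = - 4 \frac{2}{-7} = - 4 \cdot 2 \left(- \frac{1}{7}\right) = \left(-4\right) \left(- \frac{2}{7}\right) = \frac{8}{7}$)
$s{\left(C \right)} = \frac{-4 + C}{\frac{8}{7} + C}$ ($s{\left(C \right)} = \frac{C - 4}{C + \frac{8}{7}} = \frac{-4 + C}{\frac{8}{7} + C}$)
$\sqrt{-4067 + s{\left(\left(-35 + 14\right) \left(-27 + 24\right) \right)}} = \sqrt{-4067 + \frac{7 \left(-4 + \left(-35 + 14\right) \left(-27 + 24\right)\right)}{8 + 7 \left(-35 + 14\right) \left(-27 + 24\right)}} = \sqrt{-4067 + \frac{7 \left(-4 - -63\right)}{8 + 7 \left(\left(-21\right) \left(-3\right)\right)}} = \sqrt{-4067 + \frac{7 \left(-4 + 63\right)}{8 + 7 \cdot 63}} = \sqrt{-4067 + 7 \frac{1}{8 + 441} \cdot 59} = \sqrt{-4067 + 7 \cdot \frac{1}{449} \cdot 59} = \sqrt{-4067 + \frac{413}{449}} = \sqrt{- \frac{1825670}{449}} = \frac{i \sqrt{819725830}}{449}$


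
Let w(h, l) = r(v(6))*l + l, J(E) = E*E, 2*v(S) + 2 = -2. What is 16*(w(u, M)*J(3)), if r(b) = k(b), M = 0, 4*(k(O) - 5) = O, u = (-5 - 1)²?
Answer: 0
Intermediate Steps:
u = 36 (u = (-6)² = 36)
k(O) = 5 + O/4
v(S) = -2 (v(S) = -1 + (½)*(-2) = -1 - 1 = -2)
J(E) = E²
r(b) = 5 + b/4
w(h, l) = 11*l/2 (w(h, l) = (5 + (¼)*(-2))*l + l = (5 - ½)*l + l = 9*l/2 + l = 11*l/2)
16*(w(u, M)*J(3)) = 16*(((11/2)*0)*3²) = 16*(0*9) = 16*0 = 0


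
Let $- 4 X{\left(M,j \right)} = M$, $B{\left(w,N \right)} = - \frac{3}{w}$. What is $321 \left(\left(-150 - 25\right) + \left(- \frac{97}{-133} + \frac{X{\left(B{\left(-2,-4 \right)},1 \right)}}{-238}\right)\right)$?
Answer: $- \frac{2023699239}{36176} \approx -55940.0$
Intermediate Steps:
$X{\left(M,j \right)} = - \frac{M}{4}$
$321 \left(\left(-150 - 25\right) + \left(- \frac{97}{-133} + \frac{X{\left(B{\left(-2,-4 \right)},1 \right)}}{-238}\right)\right) = 321 \left(\left(-150 - 25\right) + \left(- \frac{97}{-133} + \frac{\left(- \frac{1}{4}\right) \left(- \frac{3}{-2}\right)}{-238}\right)\right) = 321 \left(-175 + \left(\left(-97\right) \left(- \frac{1}{133}\right) + - \frac{\left(-3\right) \left(- \frac{1}{2}\right)}{4} \left(- \frac{1}{238}\right)\right)\right) = 321 \left(-175 + \left(\frac{97}{133} + \left(- \frac{1}{4}\right) \frac{3}{2} \left(- \frac{1}{238}\right)\right)\right) = 321 \left(-175 + \left(\frac{97}{133} - - \frac{3}{1904}\right)\right) = 321 \left(-175 + \left(\frac{97}{133} + \frac{3}{1904}\right)\right) = 321 \left(-175 + \frac{26441}{36176}\right) = 321 \left(- \frac{6304359}{36176}\right) = - \frac{2023699239}{36176}$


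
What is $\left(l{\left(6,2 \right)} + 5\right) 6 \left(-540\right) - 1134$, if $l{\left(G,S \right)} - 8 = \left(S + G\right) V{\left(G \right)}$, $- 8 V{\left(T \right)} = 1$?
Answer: $-40014$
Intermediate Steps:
$V{\left(T \right)} = - \frac{1}{8}$ ($V{\left(T \right)} = \left(- \frac{1}{8}\right) 1 = - \frac{1}{8}$)
$l{\left(G,S \right)} = 8 - \frac{G}{8} - \frac{S}{8}$ ($l{\left(G,S \right)} = 8 + \left(S + G\right) \left(- \frac{1}{8}\right) = 8 + \left(G + S\right) \left(- \frac{1}{8}\right) = 8 - \left(\frac{G}{8} + \frac{S}{8}\right) = 8 - \frac{G}{8} - \frac{S}{8}$)
$\left(l{\left(6,2 \right)} + 5\right) 6 \left(-540\right) - 1134 = \left(\left(8 - \frac{3}{4} - \frac{1}{4}\right) + 5\right) 6 \left(-540\right) - 1134 = \left(7 + 5\right) 6 \left(-540\right) - 1134 = 12 \cdot 6 \left(-540\right) - 1134 = 72 \left(-540\right) - 1134 = -38880 - 1134 = -40014$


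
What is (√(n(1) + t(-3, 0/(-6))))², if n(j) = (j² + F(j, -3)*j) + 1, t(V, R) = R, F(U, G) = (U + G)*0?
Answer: 2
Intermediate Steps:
F(U, G) = 0 (F(U, G) = (G + U)*0 = 0)
n(j) = 1 + j² (n(j) = (j² + 0*j) + 1 = (j² + 0) + 1 = j² + 1 = 1 + j²)
(√(n(1) + t(-3, 0/(-6))))² = (√((1 + 1²) + 0/(-6)))² = (√((1 + 1) + 0*(-⅙)))² = (√(2 + 0))² = (√2)² = 2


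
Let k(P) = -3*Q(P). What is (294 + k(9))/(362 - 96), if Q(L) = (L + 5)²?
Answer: -21/19 ≈ -1.1053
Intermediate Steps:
Q(L) = (5 + L)²
k(P) = -3*(5 + P)²
(294 + k(9))/(362 - 96) = (294 - 3*(5 + 9)²)/(362 - 96) = (294 - 3*14²)/266 = (294 - 3*196)*(1/266) = (294 - 588)*(1/266) = -294*1/266 = -21/19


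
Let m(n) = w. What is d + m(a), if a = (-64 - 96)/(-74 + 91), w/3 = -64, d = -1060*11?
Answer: -11852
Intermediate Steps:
d = -11660
w = -192 (w = 3*(-64) = -192)
a = -160/17 ≈ -9.4118
m(n) = -192
d + m(a) = -11660 - 192 = -11852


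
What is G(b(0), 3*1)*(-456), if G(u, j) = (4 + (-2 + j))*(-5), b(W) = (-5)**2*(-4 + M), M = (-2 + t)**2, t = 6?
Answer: 11400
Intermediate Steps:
M = 16 (M = (-2 + 6)**2 = 4**2 = 16)
b(W) = 300 (b(W) = (-5)**2*(-4 + 16) = 25*12 = 300)
G(u, j) = -10 - 5*j (G(u, j) = (2 + j)*(-5) = -10 - 5*j)
G(b(0), 3*1)*(-456) = (-10 - 15)*(-456) = -25*(-456) = 11400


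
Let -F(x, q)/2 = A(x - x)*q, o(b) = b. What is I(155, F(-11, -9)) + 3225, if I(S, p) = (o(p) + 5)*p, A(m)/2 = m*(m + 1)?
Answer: 3225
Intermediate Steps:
A(m) = 2*m*(1 + m) (A(m) = 2*(m*(m + 1)) = 2*(m*(1 + m)) = 2*m*(1 + m))
F(x, q) = 0 (F(x, q) = -2*2*(x - x)*(1 + (x - x))*q = -2*2*0*(1 + 0)*q = -2*2*0*1*q = -0*q = -2*0 = 0)
I(S, p) = p*(5 + p) (I(S, p) = (p + 5)*p = (5 + p)*p = p*(5 + p))
I(155, F(-11, -9)) + 3225 = 0*(5 + 0) + 3225 = 0*5 + 3225 = 0 + 3225 = 3225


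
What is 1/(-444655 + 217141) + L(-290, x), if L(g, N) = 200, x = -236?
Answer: 45502799/227514 ≈ 200.00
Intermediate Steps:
1/(-444655 + 217141) + L(-290, x) = 1/(-444655 + 217141) + 200 = 1/(-227514) + 200 = -1/227514 + 200 = 45502799/227514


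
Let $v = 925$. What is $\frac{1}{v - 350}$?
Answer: $\frac{1}{575} \approx 0.0017391$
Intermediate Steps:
$\frac{1}{v - 350} = \frac{1}{925 - 350} = \frac{1}{575}$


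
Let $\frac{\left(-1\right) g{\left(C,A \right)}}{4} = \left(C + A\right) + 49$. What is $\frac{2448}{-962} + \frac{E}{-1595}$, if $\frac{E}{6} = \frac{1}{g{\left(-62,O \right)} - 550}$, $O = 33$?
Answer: $- \frac{204988919}{80555475} \approx -2.5447$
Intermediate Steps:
$g{\left(C,A \right)} = -196 - 4 A - 4 C$ ($g{\left(C,A \right)} = - 4 \left(\left(C + A\right) + 49\right) = - 4 \left(\left(A + C\right) + 49\right) = - 4 \left(49 + A + C\right) = -196 - 4 A - 4 C$)
$E = - \frac{1}{105}$ ($E = \frac{6}{\left(-196 - 132 - -248\right) - 550} = \frac{6}{\left(-196 - 132 + 248\right) - 550} = \frac{6}{-80 - 550} = \frac{6}{-630} = 6 \left(- \frac{1}{630}\right) = - \frac{1}{105} \approx -0.0095238$)
$\frac{2448}{-962} + \frac{E}{-1595} = \frac{2448}{-962} - \frac{1}{105 \left(-1595\right)} = 2448 \left(- \frac{1}{962}\right) - - \frac{1}{167475} = - \frac{1224}{481} + \frac{1}{167475} = - \frac{204988919}{80555475}$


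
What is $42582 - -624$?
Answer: $43206$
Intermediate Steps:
$42582 - -624 = 42582 + \left(2982 - 2358\right) = 42582 + 624 = 43206$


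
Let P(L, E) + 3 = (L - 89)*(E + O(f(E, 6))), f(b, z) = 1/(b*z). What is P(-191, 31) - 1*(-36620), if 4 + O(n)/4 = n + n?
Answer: 3013661/93 ≈ 32405.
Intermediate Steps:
f(b, z) = 1/(b*z)
O(n) = -16 + 8*n (O(n) = -16 + 4*(n + n) = -16 + 4*(2*n) = -16 + 8*n)
P(L, E) = -3 + (-89 + L)*(-16 + E + 4/(3*E)) (P(L, E) = -3 + (L - 89)*(E + (-16 + 8*(1/(E*6)))) = -3 + (-89 + L)*(E + (-16 + 8*((⅙)/E))) = -3 + (-89 + L)*(E + (-16 + 8*(1/(6*E)))) = -3 + (-89 + L)*(E + (-16 + 4/(3*E))) = -3 + (-89 + L)*(-16 + E + 4/(3*E)))
P(-191, 31) - 1*(-36620) = (1421 - 89*31 - 16*(-191) - 356/3/31 + 31*(-191) + (4/3)*(-191)/31) - 1*(-36620) = (1421 - 2759 + 3056 - 356/3*1/31 - 5921 + (4/3)*(-191)*(1/31)) + 36620 = (1421 - 2759 + 3056 - 356/93 - 5921 - 764/93) + 36620 = -391999/93 + 36620 = 3013661/93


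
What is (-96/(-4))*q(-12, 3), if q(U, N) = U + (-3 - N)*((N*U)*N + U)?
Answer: 16992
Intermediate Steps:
q(U, N) = U + (-3 - N)*(U + U*N**2) (q(U, N) = U + (-3 - N)*(U*N**2 + U) = U + (-3 - N)*(U + U*N**2))
(-96/(-4))*q(-12, 3) = (-96/(-4))*(-1*(-12)*(2 + 3 + 3**3 + 3*3**2)) = (-1/4*(-96))*(-1*(-12)*(2 + 3 + 27 + 3*9)) = 24*(-1*(-12)*(2 + 3 + 27 + 27)) = 24*(-1*(-12)*59) = 24*708 = 16992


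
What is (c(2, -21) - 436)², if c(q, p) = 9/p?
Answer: 9333025/49 ≈ 1.9047e+5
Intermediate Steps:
(c(2, -21) - 436)² = (9/(-21) - 436)² = (9*(-1/21) - 436)² = (-3/7 - 436)² = (-3055/7)² = 9333025/49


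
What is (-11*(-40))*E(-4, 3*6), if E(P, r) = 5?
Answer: 2200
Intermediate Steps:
(-11*(-40))*E(-4, 3*6) = -11*(-40)*5 = 440*5 = 2200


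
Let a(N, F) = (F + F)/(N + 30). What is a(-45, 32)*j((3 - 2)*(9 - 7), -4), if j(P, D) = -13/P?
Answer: 416/15 ≈ 27.733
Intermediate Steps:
a(N, F) = 2*F/(30 + N) (a(N, F) = (2*F)/(30 + N) = 2*F/(30 + N))
a(-45, 32)*j((3 - 2)*(9 - 7), -4) = (2*32/(30 - 45))*(-13*1/((3 - 2)*(9 - 7))) = (2*32/(-15))*(-13/(1*2)) = (2*32*(-1/15))*(-13/2) = -(-832)/(15*2) = -64/15*(-13/2) = 416/15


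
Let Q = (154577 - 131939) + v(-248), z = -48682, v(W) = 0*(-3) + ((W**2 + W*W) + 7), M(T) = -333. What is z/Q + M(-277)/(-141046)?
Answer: -6817898923/20543773038 ≈ -0.33187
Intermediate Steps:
v(W) = 7 + 2*W**2 (v(W) = 0 + ((W**2 + W**2) + 7) = 0 + (2*W**2 + 7) = 0 + (7 + 2*W**2) = 7 + 2*W**2)
Q = 145653 (Q = (154577 - 131939) + (7 + 2*(-248)**2) = 22638 + (7 + 2*61504) = 22638 + (7 + 123008) = 22638 + 123015 = 145653)
z/Q + M(-277)/(-141046) = -48682/145653 - 333/(-141046) = -48682*1/145653 - 333*(-1/141046) = -48682/145653 + 333/141046 = -6817898923/20543773038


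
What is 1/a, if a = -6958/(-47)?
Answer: 47/6958 ≈ 0.0067548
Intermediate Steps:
a = 6958/47 (a = -6958*(-1)/47 = -994*(-7/47) = 6958/47 ≈ 148.04)
1/a = 1/(6958/47) = 47/6958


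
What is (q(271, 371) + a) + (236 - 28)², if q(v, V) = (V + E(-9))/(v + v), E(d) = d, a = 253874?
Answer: 80524579/271 ≈ 2.9714e+5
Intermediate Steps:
q(v, V) = (-9 + V)/(2*v) (q(v, V) = (V - 9)/(v + v) = (-9 + V)/((2*v)) = (-9 + V)*(1/(2*v)) = (-9 + V)/(2*v))
(q(271, 371) + a) + (236 - 28)² = ((½)*(-9 + 371)/271 + 253874) + (236 - 28)² = ((½)*(1/271)*362 + 253874) + 208² = (181/271 + 253874) + 43264 = 68800035/271 + 43264 = 80524579/271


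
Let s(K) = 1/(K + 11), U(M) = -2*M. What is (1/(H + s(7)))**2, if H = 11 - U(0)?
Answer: 324/39601 ≈ 0.0081816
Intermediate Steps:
H = 11 (H = 11 - (-2)*0 = 11 - 1*0 = 11 + 0 = 11)
s(K) = 1/(11 + K)
(1/(H + s(7)))**2 = (1/(11 + 1/(11 + 7)))**2 = (1/(11 + 1/18))**2 = (1/(199/18))**2 = (18/199)**2 = 324/39601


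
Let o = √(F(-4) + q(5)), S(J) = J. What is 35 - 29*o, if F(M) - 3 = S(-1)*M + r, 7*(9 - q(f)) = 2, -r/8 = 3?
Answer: 35 - 29*I*√406/7 ≈ 35.0 - 83.476*I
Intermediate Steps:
r = -24 (r = -8*3 = -24)
q(f) = 61/7 (q(f) = 9 - ⅐*2 = 9 - 2/7 = 61/7)
F(M) = -21 - M (F(M) = 3 + (-M - 24) = 3 + (-24 - M) = -21 - M)
o = I*√406/7 (o = √((-21 - 1*(-4)) + 61/7) = √((-21 + 4) + 61/7) = √(-17 + 61/7) = √(-58/7) = I*√406/7 ≈ 2.8785*I)
35 - 29*o = 35 - 29*I*√406/7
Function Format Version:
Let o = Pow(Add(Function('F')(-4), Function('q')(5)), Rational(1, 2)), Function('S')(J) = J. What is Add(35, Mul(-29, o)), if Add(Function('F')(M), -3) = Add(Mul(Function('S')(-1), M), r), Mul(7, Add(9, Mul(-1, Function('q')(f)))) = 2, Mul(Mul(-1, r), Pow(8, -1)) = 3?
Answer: Add(35, Mul(Rational(-29, 7), I, Pow(406, Rational(1, 2)))) ≈ Add(35.000, Mul(-83.476, I))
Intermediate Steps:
r = -24 (r = Mul(-8, 3) = -24)
Function('q')(f) = Rational(61, 7) (Function('q')(f) = Add(9, Mul(Rational(-1, 7), 2)) = Add(9, Rational(-2, 7)) = Rational(61, 7))
Function('F')(M) = Add(-21, Mul(-1, M)) (Function('F')(M) = Add(3, Add(Mul(-1, M), -24)) = Add(3, Add(-24, Mul(-1, M))) = Add(-21, Mul(-1, M)))
o = Mul(Rational(1, 7), I, Pow(406, Rational(1, 2))) (o = Pow(Add(Add(-21, Mul(-1, -4)), Rational(61, 7)), Rational(1, 2)) = Pow(Add(Add(-21, 4), Rational(61, 7)), Rational(1, 2)) = Pow(Add(-17, Rational(61, 7)), Rational(1, 2)) = Pow(Rational(-58, 7), Rational(1, 2)) = Mul(Rational(1, 7), I, Pow(406, Rational(1, 2))) ≈ Mul(2.8785, I))
Add(35, Mul(-29, o)) = Add(35, Mul(-29, Mul(Rational(1, 7), I, Pow(406, Rational(1, 2))))) = Add(35, Mul(Rational(-29, 7), I, Pow(406, Rational(1, 2))))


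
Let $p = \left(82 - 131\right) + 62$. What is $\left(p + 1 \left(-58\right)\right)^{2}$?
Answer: $2025$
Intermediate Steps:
$p = 13$ ($p = -49 + 62 = 13$)
$\left(p + 1 \left(-58\right)\right)^{2} = \left(13 + 1 \left(-58\right)\right)^{2} = \left(13 - 58\right)^{2} = \left(-45\right)^{2} = 2025$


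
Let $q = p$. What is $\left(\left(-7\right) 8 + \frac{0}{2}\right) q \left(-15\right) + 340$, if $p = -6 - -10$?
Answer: $3700$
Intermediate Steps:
$p = 4$ ($p = -6 + 10 = 4$)
$q = 4$
$\left(\left(-7\right) 8 + \frac{0}{2}\right) q \left(-15\right) + 340 = \left(\left(-7\right) 8 + \frac{0}{2}\right) 4 \left(-15\right) + 340 = \left(-56 + 0 \cdot \frac{1}{2}\right) \left(-60\right) + 340 = \left(-56 + 0\right) \left(-60\right) + 340 = \left(-56\right) \left(-60\right) + 340 = 3360 + 340 = 3700$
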